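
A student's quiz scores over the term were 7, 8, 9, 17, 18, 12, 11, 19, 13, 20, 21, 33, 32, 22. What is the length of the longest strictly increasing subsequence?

Track the smallest tail for each achievable length (strict):
7 → extends → [7]
8 → extends → [7, 8]
9 → extends → [7, 8, 9]
17 → extends → [7, 8, 9, 17]
18 → extends → [7, 8, 9, 17, 18]
12 → replaces 17 → [7, 8, 9, 12, 18]
11 → replaces 12 → [7, 8, 9, 11, 18]
19 → extends → [7, 8, 9, 11, 18, 19]
13 → replaces 18 → [7, 8, 9, 11, 13, 19]
20 → extends → [7, 8, 9, 11, 13, 19, 20]
21 → extends → [7, 8, 9, 11, 13, 19, 20, 21]
33 → extends → [7, 8, 9, 11, 13, 19, 20, 21, 33]
32 → replaces 33 → [7, 8, 9, 11, 13, 19, 20, 21, 32]
22 → replaces 32 → [7, 8, 9, 11, 13, 19, 20, 21, 22]
Nine tails, so the longest strictly increasing subsequence has length 9 (e.g. 7, 8, 9, 17, 18, 19, 20, 21, 33).

9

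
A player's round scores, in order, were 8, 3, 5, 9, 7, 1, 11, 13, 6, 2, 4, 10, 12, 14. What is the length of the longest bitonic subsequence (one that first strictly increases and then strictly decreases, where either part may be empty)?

7

inc[i] = longest strictly increasing subsequence ending at i; dec[i] = longest strictly decreasing subsequence starting at i:
i:      1  2  3  4  5  6  7  8  9 10 11 12 13 14
a[i]:   8  3  5  9  7  1 11 13  6  2  4 10 12 14
inc:    1  1  2  3  3  1  4  5  3  2  3  4  5  6
dec:    4  2  2  4  3  1  3  3  2  1  1  1  1  1
Best peak at i=8 (value 13): inc=5, dec=3, length 5+3−1 = 7.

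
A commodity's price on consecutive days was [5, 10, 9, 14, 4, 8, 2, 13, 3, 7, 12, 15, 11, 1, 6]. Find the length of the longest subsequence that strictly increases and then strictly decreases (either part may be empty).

7

inc[i] = longest strictly increasing subsequence ending at i; dec[i] = longest strictly decreasing subsequence starting at i:
i:      1  2  3  4  5  6  7  8  9 10 11 12 13 14 15
a[i]:   5 10  9 14  4  8  2 13  3  7 12 15 11  1  6
inc:    1  2  2  3  1  2  1  3  2  3  4  5  4  1  3
dec:    4  5  4  5  3  3  2  4  2  2  3  3  2  1  1
Best peak at i=4 (value 14): inc=3, dec=5, length 3+5−1 = 7.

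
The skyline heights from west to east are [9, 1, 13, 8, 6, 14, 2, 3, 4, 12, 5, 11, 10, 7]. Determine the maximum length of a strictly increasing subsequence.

6

Track the smallest tail for each achievable length (strict):
9 → extends → [9]
1 → replaces 9 → [1]
13 → extends → [1, 13]
8 → replaces 13 → [1, 8]
6 → replaces 8 → [1, 6]
14 → extends → [1, 6, 14]
2 → replaces 6 → [1, 2, 14]
3 → replaces 14 → [1, 2, 3]
4 → extends → [1, 2, 3, 4]
12 → extends → [1, 2, 3, 4, 12]
5 → replaces 12 → [1, 2, 3, 4, 5]
11 → extends → [1, 2, 3, 4, 5, 11]
10 → replaces 11 → [1, 2, 3, 4, 5, 10]
7 → replaces 10 → [1, 2, 3, 4, 5, 7]
Six tails, so the longest strictly increasing subsequence has length 6 (e.g. 1, 2, 3, 4, 5, 11).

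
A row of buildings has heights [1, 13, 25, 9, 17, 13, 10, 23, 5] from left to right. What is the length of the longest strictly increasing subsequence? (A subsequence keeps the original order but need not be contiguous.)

4

Let dp[i] be the length of the longest such subsequence ending at index i:
i:      1  2  3  4  5  6  7  8  9
a[i]:   1 13 25  9 17 13 10 23  5
dp:     1  2  3  2  3  3  3  4  2
Maximum dp value is 4.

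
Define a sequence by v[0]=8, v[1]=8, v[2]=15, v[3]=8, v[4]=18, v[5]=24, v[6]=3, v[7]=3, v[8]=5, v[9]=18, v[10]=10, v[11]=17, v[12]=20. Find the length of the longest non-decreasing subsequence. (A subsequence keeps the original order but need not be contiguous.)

Let dp[i] be the length of the longest such subsequence ending at index i:
i:      0  1  2  3  4  5  6  7  8  9 10 11 12
v[i]:   8  8 15  8 18 24  3  3  5 18 10 17 20
dp:     1  2  3  3  4  5  1  2  3  5  4  5  6
Maximum dp value is 6.

6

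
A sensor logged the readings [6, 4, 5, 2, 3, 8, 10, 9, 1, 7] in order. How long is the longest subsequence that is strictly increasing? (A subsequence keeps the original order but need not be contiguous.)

Track the smallest tail for each achievable length (strict):
6 → extends → [6]
4 → replaces 6 → [4]
5 → extends → [4, 5]
2 → replaces 4 → [2, 5]
3 → replaces 5 → [2, 3]
8 → extends → [2, 3, 8]
10 → extends → [2, 3, 8, 10]
9 → replaces 10 → [2, 3, 8, 9]
1 → replaces 2 → [1, 3, 8, 9]
7 → replaces 8 → [1, 3, 7, 9]
Four tails, so the longest strictly increasing subsequence has length 4 (e.g. 4, 5, 8, 10).

4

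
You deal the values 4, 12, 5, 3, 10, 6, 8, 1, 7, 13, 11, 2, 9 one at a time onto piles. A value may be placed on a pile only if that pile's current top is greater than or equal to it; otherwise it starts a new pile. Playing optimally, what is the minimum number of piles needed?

5

The minimum number of non-increasing subsequences covering a sequence equals the length of its longest strictly increasing subsequence.
LIS length is 5 (e.g. 4, 5, 6, 8, 13), so 5 piles are needed.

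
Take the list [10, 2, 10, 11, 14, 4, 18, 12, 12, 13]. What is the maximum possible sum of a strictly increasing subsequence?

Let S[i] be the best sum of a strictly increasing subsequence ending at i:
i:      1  2  3  4  5  6  7  8  9 10
a[i]:  10  2 10 11 14  4 18 12 12 13
S:     10  2 12 23 37  6 55 35 35 48
Maximum is 55 (e.g. 2 + 10 + 11 + 14 + 18).

55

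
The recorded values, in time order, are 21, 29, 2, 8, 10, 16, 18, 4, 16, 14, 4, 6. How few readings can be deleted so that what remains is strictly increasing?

7

Fewest deletions = n − (longest strictly increasing subsequence).
Patience tails:
21 → extends → [21]
29 → extends → [21, 29]
2 → replaces 21 → [2, 29]
8 → replaces 29 → [2, 8]
10 → extends → [2, 8, 10]
16 → extends → [2, 8, 10, 16]
18 → extends → [2, 8, 10, 16, 18]
4 → replaces 8 → [2, 4, 10, 16, 18]
16 → already a tail → [2, 4, 10, 16, 18]
14 → replaces 16 → [2, 4, 10, 14, 18]
4 → already a tail → [2, 4, 10, 14, 18]
6 → replaces 10 → [2, 4, 6, 14, 18]
Longest strictly increasing subsequence has length 5, so deletions = 12 − 5 = 7.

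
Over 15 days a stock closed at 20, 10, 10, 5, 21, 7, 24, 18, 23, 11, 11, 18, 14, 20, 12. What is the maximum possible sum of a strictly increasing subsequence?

65

Let S[i] be the best sum of a strictly increasing subsequence ending at i:
i:      1  2  3  4  5  6  7  8  9 10 11 12 13 14 15
a[i]:  20 10 10  5 21  7 24 18 23 11 11 18 14 20 12
S:     20 10 10  5 41 12 65 30 64 23 23 41 37 61 35
Maximum is 65 (e.g. 20 + 21 + 24).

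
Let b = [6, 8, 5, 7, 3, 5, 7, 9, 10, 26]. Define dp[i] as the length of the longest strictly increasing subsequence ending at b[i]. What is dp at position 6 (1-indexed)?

2

dp[i] = 1 + max{dp[j] : j<i, b[j]<b[i]} (or 1 if no such j):
i:      1  2  3  4  5  6  7  8  9 10
b[i]:   6  8  5  7  3  5  7  9 10 26
dp:     1  2  1  2  1  2  3  4  5  6
At index 6 the value is 2.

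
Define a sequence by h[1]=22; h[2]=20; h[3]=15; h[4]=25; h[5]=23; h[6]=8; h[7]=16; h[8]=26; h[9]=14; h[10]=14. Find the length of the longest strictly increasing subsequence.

3

Let dp[i] be the length of the longest such subsequence ending at index i:
i:      1  2  3  4  5  6  7  8  9 10
h[i]:  22 20 15 25 23  8 16 26 14 14
dp:     1  1  1  2  2  1  2  3  2  2
Maximum dp value is 3.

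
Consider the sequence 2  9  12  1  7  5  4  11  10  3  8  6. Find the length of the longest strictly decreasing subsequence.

5

Negate each value so 'decreasing' becomes 'increasing', then run patience tails on the negated sequence:
-2 → extends → [-2]
-9 → replaces -2 → [-9]
-12 → replaces -9 → [-12]
-1 → extends → [-12, -1]
-7 → replaces -1 → [-12, -7]
-5 → extends → [-12, -7, -5]
-4 → extends → [-12, -7, -5, -4]
-11 → replaces -7 → [-12, -11, -5, -4]
-10 → replaces -5 → [-12, -11, -10, -4]
-3 → extends → [-12, -11, -10, -4, -3]
-8 → replaces -4 → [-12, -11, -10, -8, -3]
-6 → replaces -3 → [-12, -11, -10, -8, -6]
Five tails, so the longest strictly decreasing subsequence of the original has length 5.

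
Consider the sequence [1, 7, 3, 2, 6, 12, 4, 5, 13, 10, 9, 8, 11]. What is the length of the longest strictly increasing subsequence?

Track the smallest tail for each achievable length (strict):
1 → extends → [1]
7 → extends → [1, 7]
3 → replaces 7 → [1, 3]
2 → replaces 3 → [1, 2]
6 → extends → [1, 2, 6]
12 → extends → [1, 2, 6, 12]
4 → replaces 6 → [1, 2, 4, 12]
5 → replaces 12 → [1, 2, 4, 5]
13 → extends → [1, 2, 4, 5, 13]
10 → replaces 13 → [1, 2, 4, 5, 10]
9 → replaces 10 → [1, 2, 4, 5, 9]
8 → replaces 9 → [1, 2, 4, 5, 8]
11 → extends → [1, 2, 4, 5, 8, 11]
Six tails, so the longest strictly increasing subsequence has length 6 (e.g. 1, 3, 4, 5, 10, 11).

6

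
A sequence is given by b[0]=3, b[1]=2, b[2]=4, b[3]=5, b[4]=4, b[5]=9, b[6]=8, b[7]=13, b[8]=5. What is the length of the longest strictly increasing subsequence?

5

Let dp[i] be the length of the longest such subsequence ending at index i:
i:      0  1  2  3  4  5  6  7  8
b[i]:   3  2  4  5  4  9  8 13  5
dp:     1  1  2  3  2  4  4  5  3
Maximum dp value is 5.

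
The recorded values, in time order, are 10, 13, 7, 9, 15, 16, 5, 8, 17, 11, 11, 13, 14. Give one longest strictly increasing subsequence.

10, 13, 15, 16, 17

Patience tails give the LIS length; then backtrack through the dp parents:
10 → extends → [10]
13 → extends → [10, 13]
7 → replaces 10 → [7, 13]
9 → replaces 13 → [7, 9]
15 → extends → [7, 9, 15]
16 → extends → [7, 9, 15, 16]
5 → replaces 7 → [5, 9, 15, 16]
8 → replaces 9 → [5, 8, 15, 16]
17 → extends → [5, 8, 15, 16, 17]
11 → replaces 15 → [5, 8, 11, 16, 17]
11 → already a tail → [5, 8, 11, 16, 17]
13 → replaces 16 → [5, 8, 11, 13, 17]
14 → replaces 17 → [5, 8, 11, 13, 14]
Length 5; one witness is 10, 13, 15, 16, 17.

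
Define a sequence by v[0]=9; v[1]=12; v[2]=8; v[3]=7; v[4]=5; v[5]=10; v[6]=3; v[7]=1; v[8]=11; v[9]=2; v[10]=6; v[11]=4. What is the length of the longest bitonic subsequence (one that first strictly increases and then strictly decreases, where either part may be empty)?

inc[i] = longest strictly increasing subsequence ending at i; dec[i] = longest strictly decreasing subsequence starting at i:
i:      0  1  2  3  4  5  6  7  8  9 10 11
v[i]:   9 12  8  7  5 10  3  1 11  2  6  4
inc:    1  2  1  1  1  2  1  1  3  2  3  3
dec:    6  6  5  4  3  3  2  1  3  1  2  1
Best peak at i=1 (value 12): inc=2, dec=6, length 2+6−1 = 7.

7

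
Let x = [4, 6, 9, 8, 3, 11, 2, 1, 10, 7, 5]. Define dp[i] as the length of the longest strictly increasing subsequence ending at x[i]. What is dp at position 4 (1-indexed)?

3

dp[i] = 1 + max{dp[j] : j<i, x[j]<x[i]} (or 1 if no such j):
i:      1  2  3  4  5  6  7  8  9 10 11
x[i]:   4  6  9  8  3 11  2  1 10  7  5
dp:     1  2  3  3  1  4  1  1  4  3  2
At index 4 the value is 3.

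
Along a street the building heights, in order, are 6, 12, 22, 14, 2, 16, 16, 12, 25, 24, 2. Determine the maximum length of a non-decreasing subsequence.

Track the smallest tail for each achievable length (allowing ties):
6 → extends → [6]
12 → extends → [6, 12]
22 → extends → [6, 12, 22]
14 → replaces 22 → [6, 12, 14]
2 → replaces 6 → [2, 12, 14]
16 → extends → [2, 12, 14, 16]
16 → extends → [2, 12, 14, 16, 16]
12 → replaces 14 → [2, 12, 12, 16, 16]
25 → extends → [2, 12, 12, 16, 16, 25]
24 → replaces 25 → [2, 12, 12, 16, 16, 24]
2 → replaces 12 → [2, 2, 12, 16, 16, 24]
Six tails, so the longest non-decreasing subsequence has length 6 (e.g. 6, 12, 14, 16, 16, 25).

6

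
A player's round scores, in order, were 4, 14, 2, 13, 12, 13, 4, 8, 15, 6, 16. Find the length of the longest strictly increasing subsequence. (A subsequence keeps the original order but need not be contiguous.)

Let dp[i] be the length of the longest such subsequence ending at index i:
i:      1  2  3  4  5  6  7  8  9 10 11
a[i]:   4 14  2 13 12 13  4  8 15  6 16
dp:     1  2  1  2  2  3  2  3  4  3  5
Maximum dp value is 5.

5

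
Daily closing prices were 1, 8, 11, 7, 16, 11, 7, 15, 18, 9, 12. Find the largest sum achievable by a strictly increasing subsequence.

54

Let S[i] be the best sum of a strictly increasing subsequence ending at i:
i:      1  2  3  4  5  6  7  8  9 10 11
a[i]:   1  8 11  7 16 11  7 15 18  9 12
S:      1  9 20  8 36 20  8 35 54 18 32
Maximum is 54 (e.g. 1 + 8 + 11 + 16 + 18).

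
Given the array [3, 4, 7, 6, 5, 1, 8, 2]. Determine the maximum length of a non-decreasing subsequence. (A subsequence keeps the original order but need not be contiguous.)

4

Let dp[i] be the length of the longest such subsequence ending at index i:
i:     1 2 3 4 5 6 7 8
a[i]:  3 4 7 6 5 1 8 2
dp:    1 2 3 3 3 1 4 2
Maximum dp value is 4.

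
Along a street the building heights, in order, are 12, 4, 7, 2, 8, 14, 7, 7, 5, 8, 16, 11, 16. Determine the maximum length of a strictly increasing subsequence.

Track the smallest tail for each achievable length (strict):
12 → extends → [12]
4 → replaces 12 → [4]
7 → extends → [4, 7]
2 → replaces 4 → [2, 7]
8 → extends → [2, 7, 8]
14 → extends → [2, 7, 8, 14]
7 → already a tail → [2, 7, 8, 14]
7 → already a tail → [2, 7, 8, 14]
5 → replaces 7 → [2, 5, 8, 14]
8 → already a tail → [2, 5, 8, 14]
16 → extends → [2, 5, 8, 14, 16]
11 → replaces 14 → [2, 5, 8, 11, 16]
16 → already a tail → [2, 5, 8, 11, 16]
Five tails, so the longest strictly increasing subsequence has length 5 (e.g. 4, 7, 8, 14, 16).

5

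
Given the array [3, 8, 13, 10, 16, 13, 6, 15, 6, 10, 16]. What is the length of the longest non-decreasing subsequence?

Track the smallest tail for each achievable length (allowing ties):
3 → extends → [3]
8 → extends → [3, 8]
13 → extends → [3, 8, 13]
10 → replaces 13 → [3, 8, 10]
16 → extends → [3, 8, 10, 16]
13 → replaces 16 → [3, 8, 10, 13]
6 → replaces 8 → [3, 6, 10, 13]
15 → extends → [3, 6, 10, 13, 15]
6 → replaces 10 → [3, 6, 6, 13, 15]
10 → replaces 13 → [3, 6, 6, 10, 15]
16 → extends → [3, 6, 6, 10, 15, 16]
Six tails, so the longest non-decreasing subsequence has length 6 (e.g. 3, 8, 13, 13, 15, 16).

6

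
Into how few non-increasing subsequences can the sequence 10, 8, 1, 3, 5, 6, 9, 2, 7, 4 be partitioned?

5

The minimum number of non-increasing subsequences covering a sequence equals the length of its longest strictly increasing subsequence.
LIS length is 5 (e.g. 1, 3, 5, 6, 9), so 5 piles are needed.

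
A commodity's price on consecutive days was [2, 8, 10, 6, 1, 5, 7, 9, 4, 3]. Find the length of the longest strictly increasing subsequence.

4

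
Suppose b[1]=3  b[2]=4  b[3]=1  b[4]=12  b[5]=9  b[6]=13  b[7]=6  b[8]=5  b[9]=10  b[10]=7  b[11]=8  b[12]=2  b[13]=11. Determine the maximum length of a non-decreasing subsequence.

Track the smallest tail for each achievable length (allowing ties):
3 → extends → [3]
4 → extends → [3, 4]
1 → replaces 3 → [1, 4]
12 → extends → [1, 4, 12]
9 → replaces 12 → [1, 4, 9]
13 → extends → [1, 4, 9, 13]
6 → replaces 9 → [1, 4, 6, 13]
5 → replaces 6 → [1, 4, 5, 13]
10 → replaces 13 → [1, 4, 5, 10]
7 → replaces 10 → [1, 4, 5, 7]
8 → extends → [1, 4, 5, 7, 8]
2 → replaces 4 → [1, 2, 5, 7, 8]
11 → extends → [1, 2, 5, 7, 8, 11]
Six tails, so the longest non-decreasing subsequence has length 6 (e.g. 3, 4, 6, 7, 8, 11).

6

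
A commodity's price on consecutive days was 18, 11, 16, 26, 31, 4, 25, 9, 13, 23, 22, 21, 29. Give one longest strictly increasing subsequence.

Patience tails give the LIS length; then backtrack through the dp parents:
18 → extends → [18]
11 → replaces 18 → [11]
16 → extends → [11, 16]
26 → extends → [11, 16, 26]
31 → extends → [11, 16, 26, 31]
4 → replaces 11 → [4, 16, 26, 31]
25 → replaces 26 → [4, 16, 25, 31]
9 → replaces 16 → [4, 9, 25, 31]
13 → replaces 25 → [4, 9, 13, 31]
23 → replaces 31 → [4, 9, 13, 23]
22 → replaces 23 → [4, 9, 13, 22]
21 → replaces 22 → [4, 9, 13, 21]
29 → extends → [4, 9, 13, 21, 29]
Length 5; one witness is 4, 9, 13, 23, 29.

4, 9, 13, 23, 29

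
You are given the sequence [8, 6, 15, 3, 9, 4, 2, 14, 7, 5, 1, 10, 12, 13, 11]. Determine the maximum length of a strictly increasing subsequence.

Let dp[i] be the length of the longest such subsequence ending at index i:
i:      1  2  3  4  5  6  7  8  9 10 11 12 13 14 15
a[i]:   8  6 15  3  9  4  2 14  7  5  1 10 12 13 11
dp:     1  1  2  1  2  2  1  3  3  3  1  4  5  6  5
Maximum dp value is 6.

6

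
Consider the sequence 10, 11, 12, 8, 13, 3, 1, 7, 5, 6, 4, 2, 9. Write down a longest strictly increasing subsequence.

Patience tails give the LIS length; then backtrack through the dp parents:
10 → extends → [10]
11 → extends → [10, 11]
12 → extends → [10, 11, 12]
8 → replaces 10 → [8, 11, 12]
13 → extends → [8, 11, 12, 13]
3 → replaces 8 → [3, 11, 12, 13]
1 → replaces 3 → [1, 11, 12, 13]
7 → replaces 11 → [1, 7, 12, 13]
5 → replaces 7 → [1, 5, 12, 13]
6 → replaces 12 → [1, 5, 6, 13]
4 → replaces 5 → [1, 4, 6, 13]
2 → replaces 4 → [1, 2, 6, 13]
9 → replaces 13 → [1, 2, 6, 9]
Length 4; one witness is 10, 11, 12, 13.

10, 11, 12, 13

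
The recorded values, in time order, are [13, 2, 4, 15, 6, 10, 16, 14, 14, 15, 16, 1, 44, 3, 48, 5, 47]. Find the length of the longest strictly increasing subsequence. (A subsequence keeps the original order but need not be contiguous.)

Track the smallest tail for each achievable length (strict):
13 → extends → [13]
2 → replaces 13 → [2]
4 → extends → [2, 4]
15 → extends → [2, 4, 15]
6 → replaces 15 → [2, 4, 6]
10 → extends → [2, 4, 6, 10]
16 → extends → [2, 4, 6, 10, 16]
14 → replaces 16 → [2, 4, 6, 10, 14]
14 → already a tail → [2, 4, 6, 10, 14]
15 → extends → [2, 4, 6, 10, 14, 15]
16 → extends → [2, 4, 6, 10, 14, 15, 16]
1 → replaces 2 → [1, 4, 6, 10, 14, 15, 16]
44 → extends → [1, 4, 6, 10, 14, 15, 16, 44]
3 → replaces 4 → [1, 3, 6, 10, 14, 15, 16, 44]
48 → extends → [1, 3, 6, 10, 14, 15, 16, 44, 48]
5 → replaces 6 → [1, 3, 5, 10, 14, 15, 16, 44, 48]
47 → replaces 48 → [1, 3, 5, 10, 14, 15, 16, 44, 47]
Nine tails, so the longest strictly increasing subsequence has length 9 (e.g. 2, 4, 6, 10, 14, 15, 16, 44, 48).

9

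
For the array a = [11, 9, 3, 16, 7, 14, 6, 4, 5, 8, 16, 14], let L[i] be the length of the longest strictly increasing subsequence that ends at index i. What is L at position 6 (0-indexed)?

dp[i] = 1 + max{dp[j] : j<i, a[j]<a[i]} (or 1 if no such j):
i:      0  1  2  3  4  5  6  7  8  9 10 11
a[i]:  11  9  3 16  7 14  6  4  5  8 16 14
dp:     1  1  1  2  2  3  2  2  3  4  5  5
At index 6 the value is 2.

2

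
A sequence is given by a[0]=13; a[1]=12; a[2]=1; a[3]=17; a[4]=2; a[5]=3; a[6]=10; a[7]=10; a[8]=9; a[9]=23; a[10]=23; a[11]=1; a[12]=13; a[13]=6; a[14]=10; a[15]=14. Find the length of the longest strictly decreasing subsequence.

5

Negate each value so 'decreasing' becomes 'increasing', then run patience tails on the negated sequence:
-13 → extends → [-13]
-12 → extends → [-13, -12]
-1 → extends → [-13, -12, -1]
-17 → replaces -13 → [-17, -12, -1]
-2 → replaces -1 → [-17, -12, -2]
-3 → replaces -2 → [-17, -12, -3]
-10 → replaces -3 → [-17, -12, -10]
-10 → already a tail → [-17, -12, -10]
-9 → extends → [-17, -12, -10, -9]
-23 → replaces -17 → [-23, -12, -10, -9]
-23 → already a tail → [-23, -12, -10, -9]
-1 → extends → [-23, -12, -10, -9, -1]
-13 → replaces -12 → [-23, -13, -10, -9, -1]
-6 → replaces -1 → [-23, -13, -10, -9, -6]
-10 → already a tail → [-23, -13, -10, -9, -6]
-14 → replaces -13 → [-23, -14, -10, -9, -6]
Five tails, so the longest strictly decreasing subsequence of the original has length 5.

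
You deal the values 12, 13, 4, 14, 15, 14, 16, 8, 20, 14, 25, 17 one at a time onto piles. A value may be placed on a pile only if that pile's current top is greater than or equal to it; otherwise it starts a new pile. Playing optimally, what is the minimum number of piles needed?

7

The minimum number of non-increasing subsequences covering a sequence equals the length of its longest strictly increasing subsequence.
LIS length is 7 (e.g. 12, 13, 14, 15, 16, 20, 25), so 7 piles are needed.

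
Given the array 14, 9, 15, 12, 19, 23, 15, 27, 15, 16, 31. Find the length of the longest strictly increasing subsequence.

Let dp[i] be the length of the longest such subsequence ending at index i:
i:      1  2  3  4  5  6  7  8  9 10 11
a[i]:  14  9 15 12 19 23 15 27 15 16 31
dp:     1  1  2  2  3  4  3  5  3  4  6
Maximum dp value is 6.

6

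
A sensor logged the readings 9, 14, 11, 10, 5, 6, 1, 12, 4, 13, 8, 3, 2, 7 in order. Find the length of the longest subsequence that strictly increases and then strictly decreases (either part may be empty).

inc[i] = longest strictly increasing subsequence ending at i; dec[i] = longest strictly decreasing subsequence starting at i:
i:      1  2  3  4  5  6  7  8  9 10 11 12 13 14
a[i]:   9 14 11 10  5  6  1 12  4 13  8  3  2  7
inc:    1  2  2  2  1  2  1  3  2  4  3  2  2  3
dec:    5  7  6  5  4  4  1  4  3  4  3  2  1  1
Best peak at i=2 (value 14): inc=2, dec=7, length 2+7−1 = 8.

8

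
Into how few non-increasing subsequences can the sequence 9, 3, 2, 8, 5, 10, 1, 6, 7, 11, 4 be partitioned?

Place each on the leftmost legal pile:
9 → new pile 1 (tops now [9])
3 → pile 1 (tops now [3])
2 → pile 1 (tops now [2])
8 → new pile 2 (tops now [2, 8])
5 → pile 2 (tops now [2, 5])
10 → new pile 3 (tops now [2, 5, 10])
1 → pile 1 (tops now [1, 5, 10])
6 → pile 3 (tops now [1, 5, 6])
7 → new pile 4 (tops now [1, 5, 6, 7])
11 → new pile 5 (tops now [1, 5, 6, 7, 11])
4 → pile 2 (tops now [1, 4, 6, 7, 11])
Five piles.

5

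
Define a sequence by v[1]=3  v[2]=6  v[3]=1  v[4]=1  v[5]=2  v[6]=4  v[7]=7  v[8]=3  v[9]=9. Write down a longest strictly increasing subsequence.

Patience tails give the LIS length; then backtrack through the dp parents:
3 → extends → [3]
6 → extends → [3, 6]
1 → replaces 3 → [1, 6]
1 → already a tail → [1, 6]
2 → replaces 6 → [1, 2]
4 → extends → [1, 2, 4]
7 → extends → [1, 2, 4, 7]
3 → replaces 4 → [1, 2, 3, 7]
9 → extends → [1, 2, 3, 7, 9]
Length 5; one witness is 1, 2, 4, 7, 9.

1, 2, 4, 7, 9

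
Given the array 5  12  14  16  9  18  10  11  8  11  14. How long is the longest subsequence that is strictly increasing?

Track the smallest tail for each achievable length (strict):
5 → extends → [5]
12 → extends → [5, 12]
14 → extends → [5, 12, 14]
16 → extends → [5, 12, 14, 16]
9 → replaces 12 → [5, 9, 14, 16]
18 → extends → [5, 9, 14, 16, 18]
10 → replaces 14 → [5, 9, 10, 16, 18]
11 → replaces 16 → [5, 9, 10, 11, 18]
8 → replaces 9 → [5, 8, 10, 11, 18]
11 → already a tail → [5, 8, 10, 11, 18]
14 → replaces 18 → [5, 8, 10, 11, 14]
Five tails, so the longest strictly increasing subsequence has length 5 (e.g. 5, 12, 14, 16, 18).

5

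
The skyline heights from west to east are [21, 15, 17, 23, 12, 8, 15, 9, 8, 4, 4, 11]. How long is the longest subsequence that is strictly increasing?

3

Let dp[i] be the length of the longest such subsequence ending at index i:
i:      1  2  3  4  5  6  7  8  9 10 11 12
a[i]:  21 15 17 23 12  8 15  9  8  4  4 11
dp:     1  1  2  3  1  1  2  2  1  1  1  3
Maximum dp value is 3.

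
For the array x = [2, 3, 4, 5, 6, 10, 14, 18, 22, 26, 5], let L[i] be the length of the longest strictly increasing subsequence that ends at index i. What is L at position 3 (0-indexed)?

4

dp[i] = 1 + max{dp[j] : j<i, x[j]<x[i]} (or 1 if no such j):
i:      0  1  2  3  4  5  6  7  8  9 10
x[i]:   2  3  4  5  6 10 14 18 22 26  5
dp:     1  2  3  4  5  6  7  8  9 10  4
At index 3 the value is 4.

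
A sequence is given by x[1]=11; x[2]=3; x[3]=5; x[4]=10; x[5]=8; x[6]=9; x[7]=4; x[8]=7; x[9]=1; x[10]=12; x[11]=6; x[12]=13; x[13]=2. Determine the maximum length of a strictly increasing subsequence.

Track the smallest tail for each achievable length (strict):
11 → extends → [11]
3 → replaces 11 → [3]
5 → extends → [3, 5]
10 → extends → [3, 5, 10]
8 → replaces 10 → [3, 5, 8]
9 → extends → [3, 5, 8, 9]
4 → replaces 5 → [3, 4, 8, 9]
7 → replaces 8 → [3, 4, 7, 9]
1 → replaces 3 → [1, 4, 7, 9]
12 → extends → [1, 4, 7, 9, 12]
6 → replaces 7 → [1, 4, 6, 9, 12]
13 → extends → [1, 4, 6, 9, 12, 13]
2 → replaces 4 → [1, 2, 6, 9, 12, 13]
Six tails, so the longest strictly increasing subsequence has length 6 (e.g. 3, 5, 8, 9, 12, 13).

6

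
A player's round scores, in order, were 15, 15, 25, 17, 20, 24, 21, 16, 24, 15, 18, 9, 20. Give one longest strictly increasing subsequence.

Patience tails give the LIS length; then backtrack through the dp parents:
15 → extends → [15]
15 → already a tail → [15]
25 → extends → [15, 25]
17 → replaces 25 → [15, 17]
20 → extends → [15, 17, 20]
24 → extends → [15, 17, 20, 24]
21 → replaces 24 → [15, 17, 20, 21]
16 → replaces 17 → [15, 16, 20, 21]
24 → extends → [15, 16, 20, 21, 24]
15 → already a tail → [15, 16, 20, 21, 24]
18 → replaces 20 → [15, 16, 18, 21, 24]
9 → replaces 15 → [9, 16, 18, 21, 24]
20 → replaces 21 → [9, 16, 18, 20, 24]
Length 5; one witness is 15, 17, 20, 21, 24.

15, 17, 20, 21, 24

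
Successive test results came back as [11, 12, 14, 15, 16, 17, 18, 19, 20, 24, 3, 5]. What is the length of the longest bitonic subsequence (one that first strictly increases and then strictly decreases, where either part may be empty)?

11

inc[i] = longest strictly increasing subsequence ending at i; dec[i] = longest strictly decreasing subsequence starting at i:
i:      1  2  3  4  5  6  7  8  9 10 11 12
a[i]:  11 12 14 15 16 17 18 19 20 24  3  5
inc:    1  2  3  4  5  6  7  8  9 10  1  2
dec:    2  2  2  2  2  2  2  2  2  2  1  1
Best peak at i=10 (value 24): inc=10, dec=2, length 10+2−1 = 11.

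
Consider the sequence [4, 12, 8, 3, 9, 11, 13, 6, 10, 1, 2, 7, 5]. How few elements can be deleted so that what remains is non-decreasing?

8

Fewest deletions = n − (longest non-decreasing subsequence).
i:      1  2  3  4  5  6  7  8  9 10 11 12 13
a[i]:   4 12  8  3  9 11 13  6 10  1  2  7  5
dp:     1  2  2  1  3  4  5  2  4  1  2  3  3
max dp = 5, so deletions = 13 − 5 = 8.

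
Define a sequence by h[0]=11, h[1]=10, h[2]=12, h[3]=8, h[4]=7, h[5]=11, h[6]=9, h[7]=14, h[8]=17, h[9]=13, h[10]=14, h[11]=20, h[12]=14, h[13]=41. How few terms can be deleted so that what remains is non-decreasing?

8

Fewest deletions = n − (longest non-decreasing subsequence).
Patience tails:
11 → extends → [11]
10 → replaces 11 → [10]
12 → extends → [10, 12]
8 → replaces 10 → [8, 12]
7 → replaces 8 → [7, 12]
11 → replaces 12 → [7, 11]
9 → replaces 11 → [7, 9]
14 → extends → [7, 9, 14]
17 → extends → [7, 9, 14, 17]
13 → replaces 14 → [7, 9, 13, 17]
14 → replaces 17 → [7, 9, 13, 14]
20 → extends → [7, 9, 13, 14, 20]
14 → replaces 20 → [7, 9, 13, 14, 14]
41 → extends → [7, 9, 13, 14, 14, 41]
Longest non-decreasing subsequence has length 6, so deletions = 14 − 6 = 8.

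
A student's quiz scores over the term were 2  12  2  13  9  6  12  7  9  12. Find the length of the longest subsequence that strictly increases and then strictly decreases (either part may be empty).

5

inc[i] = longest strictly increasing subsequence ending at i; dec[i] = longest strictly decreasing subsequence starting at i:
i:      1  2  3  4  5  6  7  8  9 10
a[i]:   2 12  2 13  9  6 12  7  9 12
inc:    1  2  1  3  2  2  3  3  4  5
dec:    1  3  1  3  2  1  2  1  1  1
Best peak at i=4 (value 13): inc=3, dec=3, length 3+3−1 = 5.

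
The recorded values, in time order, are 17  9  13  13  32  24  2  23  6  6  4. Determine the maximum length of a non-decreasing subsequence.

4

Track the smallest tail for each achievable length (allowing ties):
17 → extends → [17]
9 → replaces 17 → [9]
13 → extends → [9, 13]
13 → extends → [9, 13, 13]
32 → extends → [9, 13, 13, 32]
24 → replaces 32 → [9, 13, 13, 24]
2 → replaces 9 → [2, 13, 13, 24]
23 → replaces 24 → [2, 13, 13, 23]
6 → replaces 13 → [2, 6, 13, 23]
6 → replaces 13 → [2, 6, 6, 23]
4 → replaces 6 → [2, 4, 6, 23]
Four tails, so the longest non-decreasing subsequence has length 4 (e.g. 9, 13, 13, 32).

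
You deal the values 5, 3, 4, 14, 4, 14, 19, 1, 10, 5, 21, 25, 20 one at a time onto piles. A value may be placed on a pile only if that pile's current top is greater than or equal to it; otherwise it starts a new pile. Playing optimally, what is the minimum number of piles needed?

6

The minimum number of non-increasing subsequences covering a sequence equals the length of its longest strictly increasing subsequence.
LIS length is 6 (e.g. 3, 4, 14, 19, 21, 25), so 6 piles are needed.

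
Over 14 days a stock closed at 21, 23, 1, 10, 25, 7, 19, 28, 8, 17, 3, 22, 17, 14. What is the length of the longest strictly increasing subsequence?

5

Track the smallest tail for each achievable length (strict):
21 → extends → [21]
23 → extends → [21, 23]
1 → replaces 21 → [1, 23]
10 → replaces 23 → [1, 10]
25 → extends → [1, 10, 25]
7 → replaces 10 → [1, 7, 25]
19 → replaces 25 → [1, 7, 19]
28 → extends → [1, 7, 19, 28]
8 → replaces 19 → [1, 7, 8, 28]
17 → replaces 28 → [1, 7, 8, 17]
3 → replaces 7 → [1, 3, 8, 17]
22 → extends → [1, 3, 8, 17, 22]
17 → already a tail → [1, 3, 8, 17, 22]
14 → replaces 17 → [1, 3, 8, 14, 22]
Five tails, so the longest strictly increasing subsequence has length 5 (e.g. 1, 7, 8, 17, 22).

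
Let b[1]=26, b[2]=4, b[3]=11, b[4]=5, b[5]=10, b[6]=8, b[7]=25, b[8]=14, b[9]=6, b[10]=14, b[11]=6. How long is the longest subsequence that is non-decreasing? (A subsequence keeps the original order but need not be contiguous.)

5

Track the smallest tail for each achievable length (allowing ties):
26 → extends → [26]
4 → replaces 26 → [4]
11 → extends → [4, 11]
5 → replaces 11 → [4, 5]
10 → extends → [4, 5, 10]
8 → replaces 10 → [4, 5, 8]
25 → extends → [4, 5, 8, 25]
14 → replaces 25 → [4, 5, 8, 14]
6 → replaces 8 → [4, 5, 6, 14]
14 → extends → [4, 5, 6, 14, 14]
6 → replaces 14 → [4, 5, 6, 6, 14]
Five tails, so the longest non-decreasing subsequence has length 5 (e.g. 4, 5, 10, 14, 14).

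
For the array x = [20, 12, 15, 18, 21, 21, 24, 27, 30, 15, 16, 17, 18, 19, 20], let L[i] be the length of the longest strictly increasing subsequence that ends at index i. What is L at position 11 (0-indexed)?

4

dp[i] = 1 + max{dp[j] : j<i, x[j]<x[i]} (or 1 if no such j):
i:      0  1  2  3  4  5  6  7  8  9 10 11 12 13 14
x[i]:  20 12 15 18 21 21 24 27 30 15 16 17 18 19 20
dp:     1  1  2  3  4  4  5  6  7  2  3  4  5  6  7
At index 11 the value is 4.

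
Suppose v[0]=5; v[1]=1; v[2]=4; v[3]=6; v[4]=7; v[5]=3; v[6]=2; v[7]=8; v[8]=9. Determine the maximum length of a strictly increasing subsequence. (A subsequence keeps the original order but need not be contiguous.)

6

Let dp[i] be the length of the longest such subsequence ending at index i:
i:     0 1 2 3 4 5 6 7 8
v[i]:  5 1 4 6 7 3 2 8 9
dp:    1 1 2 3 4 2 2 5 6
Maximum dp value is 6.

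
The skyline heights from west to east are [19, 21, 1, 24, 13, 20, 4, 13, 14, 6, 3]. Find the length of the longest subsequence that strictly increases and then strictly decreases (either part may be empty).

inc[i] = longest strictly increasing subsequence ending at i; dec[i] = longest strictly decreasing subsequence starting at i:
i:      1  2  3  4  5  6  7  8  9 10 11
a[i]:  19 21  1 24 13 20  4 13 14  6  3
inc:    1  2  1  3  2  3  2  3  4  3  2
dec:    4  5  1  5  3  4  2  3  3  2  1
Best peak at i=4 (value 24): inc=3, dec=5, length 3+5−1 = 7.

7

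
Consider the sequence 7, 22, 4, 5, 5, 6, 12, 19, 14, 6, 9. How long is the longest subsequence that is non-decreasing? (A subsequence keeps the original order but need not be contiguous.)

6

Track the smallest tail for each achievable length (allowing ties):
7 → extends → [7]
22 → extends → [7, 22]
4 → replaces 7 → [4, 22]
5 → replaces 22 → [4, 5]
5 → extends → [4, 5, 5]
6 → extends → [4, 5, 5, 6]
12 → extends → [4, 5, 5, 6, 12]
19 → extends → [4, 5, 5, 6, 12, 19]
14 → replaces 19 → [4, 5, 5, 6, 12, 14]
6 → replaces 12 → [4, 5, 5, 6, 6, 14]
9 → replaces 14 → [4, 5, 5, 6, 6, 9]
Six tails, so the longest non-decreasing subsequence has length 6 (e.g. 4, 5, 5, 6, 12, 19).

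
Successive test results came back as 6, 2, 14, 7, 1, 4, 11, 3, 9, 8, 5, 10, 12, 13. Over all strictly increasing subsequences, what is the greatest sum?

57

Let S[i] be the best sum of a strictly increasing subsequence ending at i:
i:      1  2  3  4  5  6  7  8  9 10 11 12 13 14
a[i]:   6  2 14  7  1  4 11  3  9  8  5 10 12 13
S:      6  2 20 13  1  6 24  5 22 21 11 32 44 57
Maximum is 57 (e.g. 6 + 7 + 9 + 10 + 12 + 13).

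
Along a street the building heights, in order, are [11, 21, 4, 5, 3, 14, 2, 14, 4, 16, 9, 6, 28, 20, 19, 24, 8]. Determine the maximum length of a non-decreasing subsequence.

7

Let dp[i] be the length of the longest such subsequence ending at index i:
i:      1  2  3  4  5  6  7  8  9 10 11 12 13 14 15 16 17
a[i]:  11 21  4  5  3 14  2 14  4 16  9  6 28 20 19 24  8
dp:     1  2  1  2  1  3  1  4  2  5  3  3  6  6  6  7  4
Maximum dp value is 7.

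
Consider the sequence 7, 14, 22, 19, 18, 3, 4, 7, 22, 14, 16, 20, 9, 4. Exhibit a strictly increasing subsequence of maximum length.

3, 4, 7, 14, 16, 20

Patience tails give the LIS length; then backtrack through the dp parents:
7 → extends → [7]
14 → extends → [7, 14]
22 → extends → [7, 14, 22]
19 → replaces 22 → [7, 14, 19]
18 → replaces 19 → [7, 14, 18]
3 → replaces 7 → [3, 14, 18]
4 → replaces 14 → [3, 4, 18]
7 → replaces 18 → [3, 4, 7]
22 → extends → [3, 4, 7, 22]
14 → replaces 22 → [3, 4, 7, 14]
16 → extends → [3, 4, 7, 14, 16]
20 → extends → [3, 4, 7, 14, 16, 20]
9 → replaces 14 → [3, 4, 7, 9, 16, 20]
4 → already a tail → [3, 4, 7, 9, 16, 20]
Length 6; one witness is 3, 4, 7, 14, 16, 20.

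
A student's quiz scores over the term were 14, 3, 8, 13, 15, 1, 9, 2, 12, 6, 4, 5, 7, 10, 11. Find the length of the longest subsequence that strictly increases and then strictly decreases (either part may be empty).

7

inc[i] = longest strictly increasing subsequence ending at i; dec[i] = longest strictly decreasing subsequence starting at i:
i:      1  2  3  4  5  6  7  8  9 10 11 12 13 14 15
a[i]:  14  3  8 13 15  1  9  2 12  6  4  5  7 10 11
inc:    1  1  2  3  4  1  3  2  4  3  3  4  5  6  7
dec:    5  2  3  4  4  1  3  1  3  2  1  1  1  1  1
Best peak at i=5 (value 15): inc=4, dec=4, length 4+4−1 = 7.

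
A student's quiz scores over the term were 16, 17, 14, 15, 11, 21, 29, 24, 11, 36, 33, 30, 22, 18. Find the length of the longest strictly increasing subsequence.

Track the smallest tail for each achievable length (strict):
16 → extends → [16]
17 → extends → [16, 17]
14 → replaces 16 → [14, 17]
15 → replaces 17 → [14, 15]
11 → replaces 14 → [11, 15]
21 → extends → [11, 15, 21]
29 → extends → [11, 15, 21, 29]
24 → replaces 29 → [11, 15, 21, 24]
11 → already a tail → [11, 15, 21, 24]
36 → extends → [11, 15, 21, 24, 36]
33 → replaces 36 → [11, 15, 21, 24, 33]
30 → replaces 33 → [11, 15, 21, 24, 30]
22 → replaces 24 → [11, 15, 21, 22, 30]
18 → replaces 21 → [11, 15, 18, 22, 30]
Five tails, so the longest strictly increasing subsequence has length 5 (e.g. 16, 17, 21, 29, 36).

5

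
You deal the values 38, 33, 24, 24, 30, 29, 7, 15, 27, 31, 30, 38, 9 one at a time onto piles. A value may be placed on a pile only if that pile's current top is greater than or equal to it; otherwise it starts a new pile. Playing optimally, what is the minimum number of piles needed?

The minimum number of non-increasing subsequences covering a sequence equals the length of its longest strictly increasing subsequence.
LIS length is 5 (e.g. 7, 15, 27, 31, 38), so 5 piles are needed.

5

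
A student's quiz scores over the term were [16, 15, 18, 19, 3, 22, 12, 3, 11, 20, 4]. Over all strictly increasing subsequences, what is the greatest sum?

75

Let S[i] be the best sum of a strictly increasing subsequence ending at i:
i:      1  2  3  4  5  6  7  8  9 10 11
a[i]:  16 15 18 19  3 22 12  3 11 20  4
S:     16 15 34 53  3 75 15  3 14 73  7
Maximum is 75 (e.g. 16 + 18 + 19 + 22).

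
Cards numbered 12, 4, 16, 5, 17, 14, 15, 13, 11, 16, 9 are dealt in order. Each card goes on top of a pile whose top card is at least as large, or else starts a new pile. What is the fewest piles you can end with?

5

Place each on the leftmost legal pile:
12 → new pile 1 (tops now [12])
4 → pile 1 (tops now [4])
16 → new pile 2 (tops now [4, 16])
5 → pile 2 (tops now [4, 5])
17 → new pile 3 (tops now [4, 5, 17])
14 → pile 3 (tops now [4, 5, 14])
15 → new pile 4 (tops now [4, 5, 14, 15])
13 → pile 3 (tops now [4, 5, 13, 15])
11 → pile 3 (tops now [4, 5, 11, 15])
16 → new pile 5 (tops now [4, 5, 11, 15, 16])
9 → pile 3 (tops now [4, 5, 9, 15, 16])
Five piles.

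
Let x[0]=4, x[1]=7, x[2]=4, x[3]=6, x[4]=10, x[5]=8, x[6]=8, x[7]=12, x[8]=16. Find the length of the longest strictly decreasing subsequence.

2

Let dp[i] be the longest strictly decreasing subsequence ending at i:
i:      0  1  2  3  4  5  6  7  8
x[i]:   4  7  4  6 10  8  8 12 16
dp:     1  1  2  2  1  2  2  1  1
Maximum is 2.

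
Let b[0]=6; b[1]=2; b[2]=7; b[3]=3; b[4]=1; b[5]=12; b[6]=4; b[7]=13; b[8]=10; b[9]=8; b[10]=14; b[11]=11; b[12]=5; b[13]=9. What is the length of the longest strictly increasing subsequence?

Let dp[i] be the length of the longest such subsequence ending at index i:
i:      0  1  2  3  4  5  6  7  8  9 10 11 12 13
b[i]:   6  2  7  3  1 12  4 13 10  8 14 11  5  9
dp:     1  1  2  2  1  3  3  4  4  4  5  5  4  5
Maximum dp value is 5.

5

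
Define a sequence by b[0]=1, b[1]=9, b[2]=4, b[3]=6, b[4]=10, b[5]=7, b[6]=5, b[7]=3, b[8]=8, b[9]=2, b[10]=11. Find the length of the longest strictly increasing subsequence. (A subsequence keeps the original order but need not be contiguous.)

Let dp[i] be the length of the longest such subsequence ending at index i:
i:      0  1  2  3  4  5  6  7  8  9 10
b[i]:   1  9  4  6 10  7  5  3  8  2 11
dp:     1  2  2  3  4  4  3  2  5  2  6
Maximum dp value is 6.

6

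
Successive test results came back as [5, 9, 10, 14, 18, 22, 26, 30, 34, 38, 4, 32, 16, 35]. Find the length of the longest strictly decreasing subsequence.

3

Let dp[i] be the longest strictly decreasing subsequence ending at i:
i:      1  2  3  4  5  6  7  8  9 10 11 12 13 14
a[i]:   5  9 10 14 18 22 26 30 34 38  4 32 16 35
dp:     1  1  1  1  1  1  1  1  1  1  2  2  3  2
Maximum is 3.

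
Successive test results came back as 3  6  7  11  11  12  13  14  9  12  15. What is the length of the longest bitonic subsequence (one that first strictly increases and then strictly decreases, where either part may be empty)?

8

inc[i] = longest strictly increasing subsequence ending at i; dec[i] = longest strictly decreasing subsequence starting at i:
i:      1  2  3  4  5  6  7  8  9 10 11
a[i]:   3  6  7 11 11 12 13 14  9 12 15
inc:    1  2  3  4  4  5  6  7  4  5  8
dec:    1  1  1  2  2  2  2  2  1  1  1
Best peak at i=8 (value 14): inc=7, dec=2, length 7+2−1 = 8.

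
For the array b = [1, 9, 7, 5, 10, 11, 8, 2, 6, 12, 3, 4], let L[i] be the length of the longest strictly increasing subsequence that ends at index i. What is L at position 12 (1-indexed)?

dp[i] = 1 + max{dp[j] : j<i, b[j]<b[i]} (or 1 if no such j):
i:      1  2  3  4  5  6  7  8  9 10 11 12
b[i]:   1  9  7  5 10 11  8  2  6 12  3  4
dp:     1  2  2  2  3  4  3  2  3  5  3  4
At index 12 the value is 4.

4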